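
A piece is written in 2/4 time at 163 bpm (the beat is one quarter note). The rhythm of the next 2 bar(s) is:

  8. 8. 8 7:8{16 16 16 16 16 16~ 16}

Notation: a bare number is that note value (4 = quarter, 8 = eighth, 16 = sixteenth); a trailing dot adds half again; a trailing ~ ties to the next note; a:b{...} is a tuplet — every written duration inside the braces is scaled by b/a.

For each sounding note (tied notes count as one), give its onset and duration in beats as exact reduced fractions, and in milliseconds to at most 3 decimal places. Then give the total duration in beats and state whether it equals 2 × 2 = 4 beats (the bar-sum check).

1) 0.0ms=0b +276.074ms=3/4b
2) 276.074ms=3/4b +276.074ms=3/4b
3) 552.147ms=3/2b +184.049ms=1/2b
4) 736.196ms=2b +105.171ms=2/7b
5) 841.367ms=16/7b +105.171ms=2/7b
6) 946.538ms=18/7b +105.171ms=2/7b
7) 1051.709ms=20/7b +105.171ms=2/7b
8) 1156.88ms=22/7b +105.171ms=2/7b
9) 1262.051ms=24/7b +210.342ms=4/7b
Σ=4b of 4 (163bpm 2/4) — PASS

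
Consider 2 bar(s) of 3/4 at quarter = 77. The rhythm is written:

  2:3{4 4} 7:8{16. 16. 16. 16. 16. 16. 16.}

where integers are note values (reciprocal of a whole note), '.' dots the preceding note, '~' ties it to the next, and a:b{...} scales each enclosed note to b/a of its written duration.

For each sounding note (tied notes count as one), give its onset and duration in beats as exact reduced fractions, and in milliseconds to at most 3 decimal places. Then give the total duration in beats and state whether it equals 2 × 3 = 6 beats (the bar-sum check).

1) 0.0ms=0b +1168.831ms=3/2b
2) 1168.831ms=3/2b +1168.831ms=3/2b
3) 2337.662ms=3b +333.952ms=3/7b
4) 2671.614ms=24/7b +333.952ms=3/7b
5) 3005.566ms=27/7b +333.952ms=3/7b
6) 3339.518ms=30/7b +333.952ms=3/7b
7) 3673.469ms=33/7b +333.952ms=3/7b
8) 4007.421ms=36/7b +333.952ms=3/7b
9) 4341.373ms=39/7b +333.952ms=3/7b
Σ=6b of 6 (77bpm 3/4) — PASS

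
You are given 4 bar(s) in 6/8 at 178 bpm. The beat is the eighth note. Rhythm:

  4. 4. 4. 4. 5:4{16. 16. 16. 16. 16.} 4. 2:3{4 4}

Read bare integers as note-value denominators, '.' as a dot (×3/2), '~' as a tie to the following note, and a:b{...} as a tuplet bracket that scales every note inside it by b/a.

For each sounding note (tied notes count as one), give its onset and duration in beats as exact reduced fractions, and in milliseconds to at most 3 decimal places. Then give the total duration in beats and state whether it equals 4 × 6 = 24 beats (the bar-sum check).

1) 0.0ms=0b +1011.236ms=3b
2) 1011.236ms=3b +1011.236ms=3b
3) 2022.472ms=6b +1011.236ms=3b
4) 3033.708ms=9b +1011.236ms=3b
5) 4044.944ms=12b +202.247ms=3/5b
6) 4247.191ms=63/5b +202.247ms=3/5b
7) 4449.438ms=66/5b +202.247ms=3/5b
8) 4651.685ms=69/5b +202.247ms=3/5b
9) 4853.933ms=72/5b +202.247ms=3/5b
10) 5056.18ms=15b +1011.236ms=3b
11) 6067.416ms=18b +1011.236ms=3b
12) 7078.652ms=21b +1011.236ms=3b
Σ=24b of 24 (178bpm 6/8) — PASS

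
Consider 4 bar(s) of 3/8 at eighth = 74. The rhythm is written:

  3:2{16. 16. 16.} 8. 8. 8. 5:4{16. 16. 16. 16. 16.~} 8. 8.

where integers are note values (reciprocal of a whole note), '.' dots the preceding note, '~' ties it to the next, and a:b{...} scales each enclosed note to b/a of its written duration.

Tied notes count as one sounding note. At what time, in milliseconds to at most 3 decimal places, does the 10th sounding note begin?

note 10 onset = 39/5b = 6324.324ms

1. 0.0ms @ 0 + 405.405ms (1/2)
2. 405.405ms @ 1/2 + 405.405ms (1/2)
3. 810.811ms @ 1 + 405.405ms (1/2)
4. 1216.216ms @ 3/2 + 1216.216ms (3/2)
5. 2432.432ms @ 3 + 1216.216ms (3/2)
6. 3648.649ms @ 9/2 + 1216.216ms (3/2)
7. 4864.865ms @ 6 + 486.486ms (3/5)
8. 5351.351ms @ 33/5 + 486.486ms (3/5)
9. 5837.838ms @ 36/5 + 486.486ms (3/5)
10. 6324.324ms @ 39/5 + 486.486ms (3/5)
11. 6810.811ms @ 42/5 + 1702.703ms (21/10)
12. 8513.514ms @ 21/2 + 1216.216ms (3/2)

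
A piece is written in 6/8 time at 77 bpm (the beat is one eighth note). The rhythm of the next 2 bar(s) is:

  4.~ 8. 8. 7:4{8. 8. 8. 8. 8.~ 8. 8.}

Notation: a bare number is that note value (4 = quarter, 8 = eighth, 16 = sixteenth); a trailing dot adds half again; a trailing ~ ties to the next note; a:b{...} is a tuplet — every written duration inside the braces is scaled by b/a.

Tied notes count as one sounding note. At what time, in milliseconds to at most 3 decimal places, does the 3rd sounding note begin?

1. 0.0ms @ 0 + 3506.494ms (9/2)
2. 3506.494ms @ 9/2 + 1168.831ms (3/2)
3. 4675.325ms @ 6 + 667.904ms (6/7)
4. 5343.228ms @ 48/7 + 667.904ms (6/7)
5. 6011.132ms @ 54/7 + 667.904ms (6/7)
6. 6679.035ms @ 60/7 + 667.904ms (6/7)
7. 7346.939ms @ 66/7 + 1335.807ms (12/7)
8. 8682.746ms @ 78/7 + 667.904ms (6/7)

note 3 onset = 6b = 4675.325ms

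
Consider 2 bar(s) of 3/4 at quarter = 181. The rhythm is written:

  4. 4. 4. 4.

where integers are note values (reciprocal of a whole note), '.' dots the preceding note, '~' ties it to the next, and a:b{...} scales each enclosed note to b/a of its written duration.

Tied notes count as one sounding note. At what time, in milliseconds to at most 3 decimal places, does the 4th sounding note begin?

note 4 onset = 9/2b = 1491.713ms

1. 0.0ms @ 0 + 497.238ms (3/2)
2. 497.238ms @ 3/2 + 497.238ms (3/2)
3. 994.475ms @ 3 + 497.238ms (3/2)
4. 1491.713ms @ 9/2 + 497.238ms (3/2)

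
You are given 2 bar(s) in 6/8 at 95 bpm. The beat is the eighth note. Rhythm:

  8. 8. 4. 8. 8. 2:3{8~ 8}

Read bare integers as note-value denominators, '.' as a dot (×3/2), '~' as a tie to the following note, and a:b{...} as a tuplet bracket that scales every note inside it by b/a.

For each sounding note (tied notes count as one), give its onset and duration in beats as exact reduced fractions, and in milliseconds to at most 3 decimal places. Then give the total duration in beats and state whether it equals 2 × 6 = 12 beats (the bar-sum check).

1) 0.0ms=0b +947.368ms=3/2b
2) 947.368ms=3/2b +947.368ms=3/2b
3) 1894.737ms=3b +1894.737ms=3b
4) 3789.474ms=6b +947.368ms=3/2b
5) 4736.842ms=15/2b +947.368ms=3/2b
6) 5684.211ms=9b +1894.737ms=3b
Σ=12b of 12 (95bpm 6/8) — PASS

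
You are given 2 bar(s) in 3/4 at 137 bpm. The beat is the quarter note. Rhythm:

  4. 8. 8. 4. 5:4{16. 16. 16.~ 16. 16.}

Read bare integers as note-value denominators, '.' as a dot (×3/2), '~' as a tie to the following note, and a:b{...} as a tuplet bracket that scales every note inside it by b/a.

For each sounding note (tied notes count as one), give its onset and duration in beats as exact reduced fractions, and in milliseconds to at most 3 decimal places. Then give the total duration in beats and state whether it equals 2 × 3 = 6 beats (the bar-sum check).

1) 0.0ms=0b +656.934ms=3/2b
2) 656.934ms=3/2b +328.467ms=3/4b
3) 985.401ms=9/4b +328.467ms=3/4b
4) 1313.869ms=3b +656.934ms=3/2b
5) 1970.803ms=9/2b +131.387ms=3/10b
6) 2102.19ms=24/5b +131.387ms=3/10b
7) 2233.577ms=51/10b +262.774ms=3/5b
8) 2496.35ms=57/10b +131.387ms=3/10b
Σ=6b of 6 (137bpm 3/4) — PASS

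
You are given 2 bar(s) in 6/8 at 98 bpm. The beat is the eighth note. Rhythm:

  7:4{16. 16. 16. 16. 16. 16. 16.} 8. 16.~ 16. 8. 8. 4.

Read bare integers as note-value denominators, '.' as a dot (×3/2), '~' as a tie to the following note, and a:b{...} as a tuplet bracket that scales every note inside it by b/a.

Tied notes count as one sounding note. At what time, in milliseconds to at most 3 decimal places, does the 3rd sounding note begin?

1. 0.0ms @ 0 + 262.391ms (3/7)
2. 262.391ms @ 3/7 + 262.391ms (3/7)
3. 524.781ms @ 6/7 + 262.391ms (3/7)
4. 787.172ms @ 9/7 + 262.391ms (3/7)
5. 1049.563ms @ 12/7 + 262.391ms (3/7)
6. 1311.953ms @ 15/7 + 262.391ms (3/7)
7. 1574.344ms @ 18/7 + 262.391ms (3/7)
8. 1836.735ms @ 3 + 918.367ms (3/2)
9. 2755.102ms @ 9/2 + 918.367ms (3/2)
10. 3673.469ms @ 6 + 918.367ms (3/2)
11. 4591.837ms @ 15/2 + 918.367ms (3/2)
12. 5510.204ms @ 9 + 1836.735ms (3)

note 3 onset = 6/7b = 524.781ms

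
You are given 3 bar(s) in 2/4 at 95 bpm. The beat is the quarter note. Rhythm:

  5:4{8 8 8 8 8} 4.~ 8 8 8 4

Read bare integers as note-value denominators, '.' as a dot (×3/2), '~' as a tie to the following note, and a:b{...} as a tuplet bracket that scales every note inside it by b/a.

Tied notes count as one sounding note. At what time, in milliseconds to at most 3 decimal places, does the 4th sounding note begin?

1. 0.0ms @ 0 + 252.632ms (2/5)
2. 252.632ms @ 2/5 + 252.632ms (2/5)
3. 505.263ms @ 4/5 + 252.632ms (2/5)
4. 757.895ms @ 6/5 + 252.632ms (2/5)
5. 1010.526ms @ 8/5 + 252.632ms (2/5)
6. 1263.158ms @ 2 + 1263.158ms (2)
7. 2526.316ms @ 4 + 315.789ms (1/2)
8. 2842.105ms @ 9/2 + 315.789ms (1/2)
9. 3157.895ms @ 5 + 631.579ms (1)

note 4 onset = 6/5b = 757.895ms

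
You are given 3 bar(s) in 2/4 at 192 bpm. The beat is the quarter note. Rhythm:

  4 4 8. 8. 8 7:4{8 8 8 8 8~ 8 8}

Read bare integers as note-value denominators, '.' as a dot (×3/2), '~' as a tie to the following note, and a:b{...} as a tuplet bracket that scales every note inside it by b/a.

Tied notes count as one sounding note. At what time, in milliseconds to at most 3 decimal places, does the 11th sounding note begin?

note 11 onset = 40/7b = 1785.714ms

1. 0.0ms @ 0 + 312.5ms (1)
2. 312.5ms @ 1 + 312.5ms (1)
3. 625.0ms @ 2 + 234.375ms (3/4)
4. 859.375ms @ 11/4 + 234.375ms (3/4)
5. 1093.75ms @ 7/2 + 156.25ms (1/2)
6. 1250.0ms @ 4 + 89.286ms (2/7)
7. 1339.286ms @ 30/7 + 89.286ms (2/7)
8. 1428.571ms @ 32/7 + 89.286ms (2/7)
9. 1517.857ms @ 34/7 + 89.286ms (2/7)
10. 1607.143ms @ 36/7 + 178.571ms (4/7)
11. 1785.714ms @ 40/7 + 89.286ms (2/7)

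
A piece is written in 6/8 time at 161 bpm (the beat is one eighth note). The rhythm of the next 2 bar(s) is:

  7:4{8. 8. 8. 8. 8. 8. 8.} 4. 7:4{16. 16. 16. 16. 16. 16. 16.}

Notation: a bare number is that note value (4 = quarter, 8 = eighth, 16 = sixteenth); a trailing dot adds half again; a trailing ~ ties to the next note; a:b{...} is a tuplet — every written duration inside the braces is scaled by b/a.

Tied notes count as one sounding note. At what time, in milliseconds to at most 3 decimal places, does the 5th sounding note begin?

1. 0.0ms @ 0 + 319.432ms (6/7)
2. 319.432ms @ 6/7 + 319.432ms (6/7)
3. 638.864ms @ 12/7 + 319.432ms (6/7)
4. 958.296ms @ 18/7 + 319.432ms (6/7)
5. 1277.728ms @ 24/7 + 319.432ms (6/7)
6. 1597.161ms @ 30/7 + 319.432ms (6/7)
7. 1916.593ms @ 36/7 + 319.432ms (6/7)
8. 2236.025ms @ 6 + 1118.012ms (3)
9. 3354.037ms @ 9 + 159.716ms (3/7)
10. 3513.753ms @ 66/7 + 159.716ms (3/7)
11. 3673.469ms @ 69/7 + 159.716ms (3/7)
12. 3833.185ms @ 72/7 + 159.716ms (3/7)
13. 3992.902ms @ 75/7 + 159.716ms (3/7)
14. 4152.618ms @ 78/7 + 159.716ms (3/7)
15. 4312.334ms @ 81/7 + 159.716ms (3/7)

note 5 onset = 24/7b = 1277.728ms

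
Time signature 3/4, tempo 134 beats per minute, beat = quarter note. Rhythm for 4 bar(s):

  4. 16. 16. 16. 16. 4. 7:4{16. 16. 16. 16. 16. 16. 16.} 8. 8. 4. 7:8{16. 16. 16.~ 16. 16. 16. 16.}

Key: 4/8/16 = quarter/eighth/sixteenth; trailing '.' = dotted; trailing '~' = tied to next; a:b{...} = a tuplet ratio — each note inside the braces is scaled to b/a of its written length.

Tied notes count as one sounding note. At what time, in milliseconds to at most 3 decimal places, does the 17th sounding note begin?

note 17 onset = 9b = 4029.851ms

1. 0.0ms @ 0 + 671.642ms (3/2)
2. 671.642ms @ 3/2 + 167.91ms (3/8)
3. 839.552ms @ 15/8 + 167.91ms (3/8)
4. 1007.463ms @ 9/4 + 167.91ms (3/8)
5. 1175.373ms @ 21/8 + 167.91ms (3/8)
6. 1343.284ms @ 3 + 671.642ms (3/2)
7. 2014.925ms @ 9/2 + 95.949ms (3/14)
8. 2110.874ms @ 33/7 + 95.949ms (3/14)
9. 2206.823ms @ 69/14 + 95.949ms (3/14)
10. 2302.772ms @ 36/7 + 95.949ms (3/14)
11. 2398.721ms @ 75/14 + 95.949ms (3/14)
12. 2494.67ms @ 39/7 + 95.949ms (3/14)
13. 2590.618ms @ 81/14 + 95.949ms (3/14)
14. 2686.567ms @ 6 + 335.821ms (3/4)
15. 3022.388ms @ 27/4 + 335.821ms (3/4)
16. 3358.209ms @ 15/2 + 671.642ms (3/2)
17. 4029.851ms @ 9 + 191.898ms (3/7)
18. 4221.748ms @ 66/7 + 191.898ms (3/7)
19. 4413.646ms @ 69/7 + 383.795ms (6/7)
20. 4797.441ms @ 75/7 + 191.898ms (3/7)
21. 4989.339ms @ 78/7 + 191.898ms (3/7)
22. 5181.237ms @ 81/7 + 191.898ms (3/7)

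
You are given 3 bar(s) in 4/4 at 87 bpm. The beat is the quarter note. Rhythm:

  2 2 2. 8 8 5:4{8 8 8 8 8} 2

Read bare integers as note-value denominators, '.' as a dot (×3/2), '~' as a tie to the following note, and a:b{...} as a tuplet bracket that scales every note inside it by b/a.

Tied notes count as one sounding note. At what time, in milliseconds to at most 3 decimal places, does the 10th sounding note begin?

note 10 onset = 48/5b = 6620.69ms

1. 0.0ms @ 0 + 1379.31ms (2)
2. 1379.31ms @ 2 + 1379.31ms (2)
3. 2758.621ms @ 4 + 2068.966ms (3)
4. 4827.586ms @ 7 + 344.828ms (1/2)
5. 5172.414ms @ 15/2 + 344.828ms (1/2)
6. 5517.241ms @ 8 + 275.862ms (2/5)
7. 5793.103ms @ 42/5 + 275.862ms (2/5)
8. 6068.966ms @ 44/5 + 275.862ms (2/5)
9. 6344.828ms @ 46/5 + 275.862ms (2/5)
10. 6620.69ms @ 48/5 + 275.862ms (2/5)
11. 6896.552ms @ 10 + 1379.31ms (2)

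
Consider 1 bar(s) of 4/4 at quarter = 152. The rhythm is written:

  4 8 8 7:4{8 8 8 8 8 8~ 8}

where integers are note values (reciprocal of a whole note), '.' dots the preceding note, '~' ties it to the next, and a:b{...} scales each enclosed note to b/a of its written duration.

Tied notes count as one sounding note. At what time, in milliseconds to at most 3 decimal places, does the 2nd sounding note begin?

note 2 onset = 1b = 394.737ms

1. 0.0ms @ 0 + 394.737ms (1)
2. 394.737ms @ 1 + 197.368ms (1/2)
3. 592.105ms @ 3/2 + 197.368ms (1/2)
4. 789.474ms @ 2 + 112.782ms (2/7)
5. 902.256ms @ 16/7 + 112.782ms (2/7)
6. 1015.038ms @ 18/7 + 112.782ms (2/7)
7. 1127.82ms @ 20/7 + 112.782ms (2/7)
8. 1240.602ms @ 22/7 + 112.782ms (2/7)
9. 1353.383ms @ 24/7 + 225.564ms (4/7)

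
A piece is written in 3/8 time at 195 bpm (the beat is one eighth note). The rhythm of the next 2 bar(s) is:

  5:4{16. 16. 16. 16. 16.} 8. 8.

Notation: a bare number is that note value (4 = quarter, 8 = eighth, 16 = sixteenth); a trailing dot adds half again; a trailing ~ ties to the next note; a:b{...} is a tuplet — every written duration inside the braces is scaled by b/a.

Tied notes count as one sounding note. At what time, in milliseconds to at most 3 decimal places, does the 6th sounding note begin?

1. 0.0ms @ 0 + 184.615ms (3/5)
2. 184.615ms @ 3/5 + 184.615ms (3/5)
3. 369.231ms @ 6/5 + 184.615ms (3/5)
4. 553.846ms @ 9/5 + 184.615ms (3/5)
5. 738.462ms @ 12/5 + 184.615ms (3/5)
6. 923.077ms @ 3 + 461.538ms (3/2)
7. 1384.615ms @ 9/2 + 461.538ms (3/2)

note 6 onset = 3b = 923.077ms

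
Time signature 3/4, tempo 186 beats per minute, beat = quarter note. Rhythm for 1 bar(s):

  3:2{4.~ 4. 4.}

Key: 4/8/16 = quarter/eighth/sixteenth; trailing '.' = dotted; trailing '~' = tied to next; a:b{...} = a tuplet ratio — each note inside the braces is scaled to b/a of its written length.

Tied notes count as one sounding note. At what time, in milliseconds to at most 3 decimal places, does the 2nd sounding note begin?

note 2 onset = 2b = 645.161ms

1. 0.0ms @ 0 + 645.161ms (2)
2. 645.161ms @ 2 + 322.581ms (1)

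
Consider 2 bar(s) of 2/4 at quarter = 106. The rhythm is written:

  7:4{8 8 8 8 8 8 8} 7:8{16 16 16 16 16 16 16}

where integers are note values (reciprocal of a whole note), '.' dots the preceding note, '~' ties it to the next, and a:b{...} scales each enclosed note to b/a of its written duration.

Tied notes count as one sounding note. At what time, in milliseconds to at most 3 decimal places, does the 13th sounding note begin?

1. 0.0ms @ 0 + 161.725ms (2/7)
2. 161.725ms @ 2/7 + 161.725ms (2/7)
3. 323.45ms @ 4/7 + 161.725ms (2/7)
4. 485.175ms @ 6/7 + 161.725ms (2/7)
5. 646.9ms @ 8/7 + 161.725ms (2/7)
6. 808.625ms @ 10/7 + 161.725ms (2/7)
7. 970.35ms @ 12/7 + 161.725ms (2/7)
8. 1132.075ms @ 2 + 161.725ms (2/7)
9. 1293.801ms @ 16/7 + 161.725ms (2/7)
10. 1455.526ms @ 18/7 + 161.725ms (2/7)
11. 1617.251ms @ 20/7 + 161.725ms (2/7)
12. 1778.976ms @ 22/7 + 161.725ms (2/7)
13. 1940.701ms @ 24/7 + 161.725ms (2/7)
14. 2102.426ms @ 26/7 + 161.725ms (2/7)

note 13 onset = 24/7b = 1940.701ms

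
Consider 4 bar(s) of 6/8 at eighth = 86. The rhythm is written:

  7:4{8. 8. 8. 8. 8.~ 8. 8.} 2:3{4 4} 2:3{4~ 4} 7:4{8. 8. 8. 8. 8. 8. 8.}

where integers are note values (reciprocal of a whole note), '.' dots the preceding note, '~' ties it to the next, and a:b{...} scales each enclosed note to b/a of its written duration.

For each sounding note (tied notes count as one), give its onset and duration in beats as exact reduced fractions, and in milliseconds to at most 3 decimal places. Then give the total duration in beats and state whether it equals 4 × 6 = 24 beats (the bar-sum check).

1) 0.0ms=0b +598.007ms=6/7b
2) 598.007ms=6/7b +598.007ms=6/7b
3) 1196.013ms=12/7b +598.007ms=6/7b
4) 1794.02ms=18/7b +598.007ms=6/7b
5) 2392.027ms=24/7b +1196.013ms=12/7b
6) 3588.04ms=36/7b +598.007ms=6/7b
7) 4186.047ms=6b +2093.023ms=3b
8) 6279.07ms=9b +2093.023ms=3b
9) 8372.093ms=12b +4186.047ms=6b
10) 12558.14ms=18b +598.007ms=6/7b
11) 13156.146ms=132/7b +598.007ms=6/7b
12) 13754.153ms=138/7b +598.007ms=6/7b
13) 14352.159ms=144/7b +598.007ms=6/7b
14) 14950.166ms=150/7b +598.007ms=6/7b
15) 15548.173ms=156/7b +598.007ms=6/7b
16) 16146.179ms=162/7b +598.007ms=6/7b
Σ=24b of 24 (86bpm 6/8) — PASS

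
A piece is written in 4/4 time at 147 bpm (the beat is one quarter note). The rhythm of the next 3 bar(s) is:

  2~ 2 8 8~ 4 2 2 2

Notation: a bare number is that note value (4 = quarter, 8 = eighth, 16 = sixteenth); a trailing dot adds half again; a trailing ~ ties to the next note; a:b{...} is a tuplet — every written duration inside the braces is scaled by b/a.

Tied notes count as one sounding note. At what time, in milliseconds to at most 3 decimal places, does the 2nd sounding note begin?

1. 0.0ms @ 0 + 1632.653ms (4)
2. 1632.653ms @ 4 + 204.082ms (1/2)
3. 1836.735ms @ 9/2 + 612.245ms (3/2)
4. 2448.98ms @ 6 + 816.327ms (2)
5. 3265.306ms @ 8 + 816.327ms (2)
6. 4081.633ms @ 10 + 816.327ms (2)

note 2 onset = 4b = 1632.653ms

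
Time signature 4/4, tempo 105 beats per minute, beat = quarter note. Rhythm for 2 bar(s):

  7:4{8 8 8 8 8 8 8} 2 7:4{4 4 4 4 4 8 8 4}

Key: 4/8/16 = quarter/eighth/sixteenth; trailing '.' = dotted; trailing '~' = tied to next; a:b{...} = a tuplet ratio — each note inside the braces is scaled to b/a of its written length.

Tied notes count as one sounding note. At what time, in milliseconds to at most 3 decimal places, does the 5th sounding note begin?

1. 0.0ms @ 0 + 163.265ms (2/7)
2. 163.265ms @ 2/7 + 163.265ms (2/7)
3. 326.531ms @ 4/7 + 163.265ms (2/7)
4. 489.796ms @ 6/7 + 163.265ms (2/7)
5. 653.061ms @ 8/7 + 163.265ms (2/7)
6. 816.327ms @ 10/7 + 163.265ms (2/7)
7. 979.592ms @ 12/7 + 163.265ms (2/7)
8. 1142.857ms @ 2 + 1142.857ms (2)
9. 2285.714ms @ 4 + 326.531ms (4/7)
10. 2612.245ms @ 32/7 + 326.531ms (4/7)
11. 2938.776ms @ 36/7 + 326.531ms (4/7)
12. 3265.306ms @ 40/7 + 326.531ms (4/7)
13. 3591.837ms @ 44/7 + 326.531ms (4/7)
14. 3918.367ms @ 48/7 + 163.265ms (2/7)
15. 4081.633ms @ 50/7 + 163.265ms (2/7)
16. 4244.898ms @ 52/7 + 326.531ms (4/7)

note 5 onset = 8/7b = 653.061ms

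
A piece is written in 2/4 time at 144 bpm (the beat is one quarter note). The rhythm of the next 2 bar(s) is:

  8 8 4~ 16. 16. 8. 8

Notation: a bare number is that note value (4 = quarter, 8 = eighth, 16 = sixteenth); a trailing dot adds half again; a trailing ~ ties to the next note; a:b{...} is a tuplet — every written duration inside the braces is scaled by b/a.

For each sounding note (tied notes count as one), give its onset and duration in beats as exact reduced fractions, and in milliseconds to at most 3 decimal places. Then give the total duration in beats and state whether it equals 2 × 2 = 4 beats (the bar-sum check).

1) 0.0ms=0b +208.333ms=1/2b
2) 208.333ms=1/2b +208.333ms=1/2b
3) 416.667ms=1b +572.917ms=11/8b
4) 989.583ms=19/8b +156.25ms=3/8b
5) 1145.833ms=11/4b +312.5ms=3/4b
6) 1458.333ms=7/2b +208.333ms=1/2b
Σ=4b of 4 (144bpm 2/4) — PASS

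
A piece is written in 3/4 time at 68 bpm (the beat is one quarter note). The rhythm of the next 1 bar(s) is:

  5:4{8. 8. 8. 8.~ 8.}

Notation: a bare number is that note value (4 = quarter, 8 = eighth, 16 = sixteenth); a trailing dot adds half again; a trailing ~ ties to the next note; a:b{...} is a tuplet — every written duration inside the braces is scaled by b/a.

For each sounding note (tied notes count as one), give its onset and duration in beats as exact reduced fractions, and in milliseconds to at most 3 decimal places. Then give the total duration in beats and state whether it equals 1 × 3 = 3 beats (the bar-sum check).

1) 0.0ms=0b +529.412ms=3/5b
2) 529.412ms=3/5b +529.412ms=3/5b
3) 1058.824ms=6/5b +529.412ms=3/5b
4) 1588.235ms=9/5b +1058.824ms=6/5b
Σ=3b of 3 (68bpm 3/4) — PASS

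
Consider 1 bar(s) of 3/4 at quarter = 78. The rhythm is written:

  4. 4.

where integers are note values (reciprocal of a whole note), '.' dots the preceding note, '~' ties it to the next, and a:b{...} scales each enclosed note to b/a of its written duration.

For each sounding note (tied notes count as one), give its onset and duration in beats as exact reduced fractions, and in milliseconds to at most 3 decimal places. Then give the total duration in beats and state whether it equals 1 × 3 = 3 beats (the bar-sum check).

1) 0.0ms=0b +1153.846ms=3/2b
2) 1153.846ms=3/2b +1153.846ms=3/2b
Σ=3b of 3 (78bpm 3/4) — PASS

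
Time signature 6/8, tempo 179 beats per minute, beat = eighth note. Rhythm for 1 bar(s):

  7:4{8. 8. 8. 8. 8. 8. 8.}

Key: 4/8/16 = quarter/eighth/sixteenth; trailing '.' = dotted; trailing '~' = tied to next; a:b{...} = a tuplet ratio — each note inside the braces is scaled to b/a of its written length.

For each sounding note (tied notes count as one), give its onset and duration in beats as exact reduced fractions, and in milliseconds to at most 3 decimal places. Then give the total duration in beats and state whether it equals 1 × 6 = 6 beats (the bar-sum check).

1) 0.0ms=0b +287.31ms=6/7b
2) 287.31ms=6/7b +287.31ms=6/7b
3) 574.621ms=12/7b +287.31ms=6/7b
4) 861.931ms=18/7b +287.31ms=6/7b
5) 1149.242ms=24/7b +287.31ms=6/7b
6) 1436.552ms=30/7b +287.31ms=6/7b
7) 1723.863ms=36/7b +287.31ms=6/7b
Σ=6b of 6 (179bpm 6/8) — PASS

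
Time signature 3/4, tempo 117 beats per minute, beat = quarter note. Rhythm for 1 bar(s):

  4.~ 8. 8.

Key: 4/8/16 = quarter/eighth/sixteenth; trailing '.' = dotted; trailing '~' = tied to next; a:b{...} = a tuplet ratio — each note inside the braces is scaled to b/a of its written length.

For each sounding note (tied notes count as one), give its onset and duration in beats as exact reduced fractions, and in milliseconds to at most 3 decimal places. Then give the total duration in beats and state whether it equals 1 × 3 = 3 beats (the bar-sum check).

1) 0.0ms=0b +1153.846ms=9/4b
2) 1153.846ms=9/4b +384.615ms=3/4b
Σ=3b of 3 (117bpm 3/4) — PASS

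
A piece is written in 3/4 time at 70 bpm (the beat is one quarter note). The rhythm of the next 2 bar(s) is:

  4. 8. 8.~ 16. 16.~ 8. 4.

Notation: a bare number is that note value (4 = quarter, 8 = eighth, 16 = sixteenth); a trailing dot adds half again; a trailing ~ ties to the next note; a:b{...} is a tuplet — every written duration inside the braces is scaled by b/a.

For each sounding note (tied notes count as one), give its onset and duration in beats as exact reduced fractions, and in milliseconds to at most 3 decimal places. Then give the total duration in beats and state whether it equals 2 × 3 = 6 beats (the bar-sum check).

1) 0.0ms=0b +1285.714ms=3/2b
2) 1285.714ms=3/2b +642.857ms=3/4b
3) 1928.571ms=9/4b +964.286ms=9/8b
4) 2892.857ms=27/8b +964.286ms=9/8b
5) 3857.143ms=9/2b +1285.714ms=3/2b
Σ=6b of 6 (70bpm 3/4) — PASS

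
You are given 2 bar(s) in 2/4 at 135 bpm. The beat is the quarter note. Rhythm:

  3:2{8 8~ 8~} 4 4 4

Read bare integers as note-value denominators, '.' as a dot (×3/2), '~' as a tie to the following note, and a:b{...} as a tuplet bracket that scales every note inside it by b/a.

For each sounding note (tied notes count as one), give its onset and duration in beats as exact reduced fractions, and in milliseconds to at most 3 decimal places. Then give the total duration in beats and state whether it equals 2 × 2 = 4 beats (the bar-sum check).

1) 0.0ms=0b +148.148ms=1/3b
2) 148.148ms=1/3b +740.741ms=5/3b
3) 888.889ms=2b +444.444ms=1b
4) 1333.333ms=3b +444.444ms=1b
Σ=4b of 4 (135bpm 2/4) — PASS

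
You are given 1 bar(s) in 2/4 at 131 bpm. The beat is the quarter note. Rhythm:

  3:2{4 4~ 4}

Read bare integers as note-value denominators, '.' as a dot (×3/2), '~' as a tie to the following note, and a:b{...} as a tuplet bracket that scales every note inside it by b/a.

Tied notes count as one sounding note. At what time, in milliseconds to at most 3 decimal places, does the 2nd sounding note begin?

1. 0.0ms @ 0 + 305.344ms (2/3)
2. 305.344ms @ 2/3 + 610.687ms (4/3)

note 2 onset = 2/3b = 305.344ms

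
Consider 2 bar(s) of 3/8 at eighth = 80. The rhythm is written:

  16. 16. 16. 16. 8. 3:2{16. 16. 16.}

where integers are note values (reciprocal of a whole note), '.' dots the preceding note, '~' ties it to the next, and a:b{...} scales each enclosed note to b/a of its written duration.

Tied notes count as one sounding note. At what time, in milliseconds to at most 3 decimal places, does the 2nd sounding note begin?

note 2 onset = 3/4b = 562.5ms

1. 0.0ms @ 0 + 562.5ms (3/4)
2. 562.5ms @ 3/4 + 562.5ms (3/4)
3. 1125.0ms @ 3/2 + 562.5ms (3/4)
4. 1687.5ms @ 9/4 + 562.5ms (3/4)
5. 2250.0ms @ 3 + 1125.0ms (3/2)
6. 3375.0ms @ 9/2 + 375.0ms (1/2)
7. 3750.0ms @ 5 + 375.0ms (1/2)
8. 4125.0ms @ 11/2 + 375.0ms (1/2)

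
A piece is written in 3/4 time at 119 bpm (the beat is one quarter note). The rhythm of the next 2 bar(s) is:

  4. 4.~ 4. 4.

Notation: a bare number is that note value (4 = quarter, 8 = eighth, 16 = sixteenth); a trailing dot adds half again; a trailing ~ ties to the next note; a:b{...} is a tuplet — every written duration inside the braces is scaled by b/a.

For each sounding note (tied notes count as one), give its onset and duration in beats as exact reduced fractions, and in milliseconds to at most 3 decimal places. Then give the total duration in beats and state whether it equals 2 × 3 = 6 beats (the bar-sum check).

1) 0.0ms=0b +756.303ms=3/2b
2) 756.303ms=3/2b +1512.605ms=3b
3) 2268.908ms=9/2b +756.303ms=3/2b
Σ=6b of 6 (119bpm 3/4) — PASS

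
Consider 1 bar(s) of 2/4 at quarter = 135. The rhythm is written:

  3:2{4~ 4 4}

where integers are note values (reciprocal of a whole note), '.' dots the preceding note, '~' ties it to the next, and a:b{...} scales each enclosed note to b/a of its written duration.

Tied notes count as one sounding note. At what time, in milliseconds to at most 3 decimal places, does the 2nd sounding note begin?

1. 0.0ms @ 0 + 592.593ms (4/3)
2. 592.593ms @ 4/3 + 296.296ms (2/3)

note 2 onset = 4/3b = 592.593ms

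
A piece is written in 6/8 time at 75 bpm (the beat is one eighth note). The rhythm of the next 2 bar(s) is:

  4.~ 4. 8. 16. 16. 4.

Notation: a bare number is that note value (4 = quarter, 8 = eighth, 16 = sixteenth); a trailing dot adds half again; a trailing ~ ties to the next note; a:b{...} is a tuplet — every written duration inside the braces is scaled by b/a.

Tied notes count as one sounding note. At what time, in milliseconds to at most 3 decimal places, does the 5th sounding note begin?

note 5 onset = 9b = 7200.0ms

1. 0.0ms @ 0 + 4800.0ms (6)
2. 4800.0ms @ 6 + 1200.0ms (3/2)
3. 6000.0ms @ 15/2 + 600.0ms (3/4)
4. 6600.0ms @ 33/4 + 600.0ms (3/4)
5. 7200.0ms @ 9 + 2400.0ms (3)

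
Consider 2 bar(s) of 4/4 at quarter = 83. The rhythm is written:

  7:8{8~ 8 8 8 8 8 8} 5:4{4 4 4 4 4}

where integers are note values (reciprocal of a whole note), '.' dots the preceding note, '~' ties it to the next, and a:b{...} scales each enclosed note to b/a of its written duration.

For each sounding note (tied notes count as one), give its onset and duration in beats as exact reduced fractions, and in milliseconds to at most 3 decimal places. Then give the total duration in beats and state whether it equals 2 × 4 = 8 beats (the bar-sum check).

1) 0.0ms=0b +826.162ms=8/7b
2) 826.162ms=8/7b +413.081ms=4/7b
3) 1239.243ms=12/7b +413.081ms=4/7b
4) 1652.324ms=16/7b +413.081ms=4/7b
5) 2065.404ms=20/7b +413.081ms=4/7b
6) 2478.485ms=24/7b +413.081ms=4/7b
7) 2891.566ms=4b +578.313ms=4/5b
8) 3469.88ms=24/5b +578.313ms=4/5b
9) 4048.193ms=28/5b +578.313ms=4/5b
10) 4626.506ms=32/5b +578.313ms=4/5b
11) 5204.819ms=36/5b +578.313ms=4/5b
Σ=8b of 8 (83bpm 4/4) — PASS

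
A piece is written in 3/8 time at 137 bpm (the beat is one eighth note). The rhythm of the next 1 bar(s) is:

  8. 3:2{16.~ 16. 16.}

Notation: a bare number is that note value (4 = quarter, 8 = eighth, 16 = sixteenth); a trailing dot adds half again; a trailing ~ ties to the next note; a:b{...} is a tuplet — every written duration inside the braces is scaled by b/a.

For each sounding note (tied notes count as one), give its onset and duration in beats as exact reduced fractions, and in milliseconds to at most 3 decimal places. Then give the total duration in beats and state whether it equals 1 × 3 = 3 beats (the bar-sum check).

1) 0.0ms=0b +656.934ms=3/2b
2) 656.934ms=3/2b +437.956ms=1b
3) 1094.891ms=5/2b +218.978ms=1/2b
Σ=3b of 3 (137bpm 3/8) — PASS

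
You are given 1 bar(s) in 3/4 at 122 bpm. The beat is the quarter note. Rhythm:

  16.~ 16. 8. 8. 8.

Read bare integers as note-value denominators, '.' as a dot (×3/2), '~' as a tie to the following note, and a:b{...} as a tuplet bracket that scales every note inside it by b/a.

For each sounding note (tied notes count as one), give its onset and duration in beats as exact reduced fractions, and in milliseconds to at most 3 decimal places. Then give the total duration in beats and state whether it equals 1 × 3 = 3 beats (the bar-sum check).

1) 0.0ms=0b +368.852ms=3/4b
2) 368.852ms=3/4b +368.852ms=3/4b
3) 737.705ms=3/2b +368.852ms=3/4b
4) 1106.557ms=9/4b +368.852ms=3/4b
Σ=3b of 3 (122bpm 3/4) — PASS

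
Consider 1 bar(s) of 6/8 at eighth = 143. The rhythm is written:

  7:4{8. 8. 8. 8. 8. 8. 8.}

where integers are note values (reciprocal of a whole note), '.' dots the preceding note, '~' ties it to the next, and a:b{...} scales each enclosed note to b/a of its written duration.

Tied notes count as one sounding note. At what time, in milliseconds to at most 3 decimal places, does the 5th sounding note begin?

1. 0.0ms @ 0 + 359.64ms (6/7)
2. 359.64ms @ 6/7 + 359.64ms (6/7)
3. 719.281ms @ 12/7 + 359.64ms (6/7)
4. 1078.921ms @ 18/7 + 359.64ms (6/7)
5. 1438.561ms @ 24/7 + 359.64ms (6/7)
6. 1798.202ms @ 30/7 + 359.64ms (6/7)
7. 2157.842ms @ 36/7 + 359.64ms (6/7)

note 5 onset = 24/7b = 1438.561ms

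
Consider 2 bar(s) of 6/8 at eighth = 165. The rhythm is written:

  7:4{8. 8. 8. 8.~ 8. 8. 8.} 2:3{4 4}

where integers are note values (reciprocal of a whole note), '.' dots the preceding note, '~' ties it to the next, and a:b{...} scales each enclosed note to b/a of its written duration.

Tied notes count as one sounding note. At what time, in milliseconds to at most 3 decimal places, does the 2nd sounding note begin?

1. 0.0ms @ 0 + 311.688ms (6/7)
2. 311.688ms @ 6/7 + 311.688ms (6/7)
3. 623.377ms @ 12/7 + 311.688ms (6/7)
4. 935.065ms @ 18/7 + 623.377ms (12/7)
5. 1558.442ms @ 30/7 + 311.688ms (6/7)
6. 1870.13ms @ 36/7 + 311.688ms (6/7)
7. 2181.818ms @ 6 + 1090.909ms (3)
8. 3272.727ms @ 9 + 1090.909ms (3)

note 2 onset = 6/7b = 311.688ms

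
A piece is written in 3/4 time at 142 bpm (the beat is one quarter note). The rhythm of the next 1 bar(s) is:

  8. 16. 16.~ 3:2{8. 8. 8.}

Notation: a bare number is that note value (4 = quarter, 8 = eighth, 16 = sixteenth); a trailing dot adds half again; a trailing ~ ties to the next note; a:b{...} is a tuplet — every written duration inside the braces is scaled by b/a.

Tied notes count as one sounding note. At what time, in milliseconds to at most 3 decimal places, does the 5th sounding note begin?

1. 0.0ms @ 0 + 316.901ms (3/4)
2. 316.901ms @ 3/4 + 158.451ms (3/8)
3. 475.352ms @ 9/8 + 369.718ms (7/8)
4. 845.07ms @ 2 + 211.268ms (1/2)
5. 1056.338ms @ 5/2 + 211.268ms (1/2)

note 5 onset = 5/2b = 1056.338ms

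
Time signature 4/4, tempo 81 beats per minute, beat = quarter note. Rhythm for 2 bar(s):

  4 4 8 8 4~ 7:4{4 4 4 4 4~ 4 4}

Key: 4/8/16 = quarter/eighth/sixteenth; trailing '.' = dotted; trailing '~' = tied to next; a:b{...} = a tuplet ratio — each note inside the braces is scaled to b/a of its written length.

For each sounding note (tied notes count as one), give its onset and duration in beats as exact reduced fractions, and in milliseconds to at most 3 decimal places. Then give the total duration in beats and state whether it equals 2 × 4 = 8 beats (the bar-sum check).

1) 0.0ms=0b +740.741ms=1b
2) 740.741ms=1b +740.741ms=1b
3) 1481.481ms=2b +370.37ms=1/2b
4) 1851.852ms=5/2b +370.37ms=1/2b
5) 2222.222ms=3b +1164.021ms=11/7b
6) 3386.243ms=32/7b +423.28ms=4/7b
7) 3809.524ms=36/7b +423.28ms=4/7b
8) 4232.804ms=40/7b +423.28ms=4/7b
9) 4656.085ms=44/7b +846.561ms=8/7b
10) 5502.646ms=52/7b +423.28ms=4/7b
Σ=8b of 8 (81bpm 4/4) — PASS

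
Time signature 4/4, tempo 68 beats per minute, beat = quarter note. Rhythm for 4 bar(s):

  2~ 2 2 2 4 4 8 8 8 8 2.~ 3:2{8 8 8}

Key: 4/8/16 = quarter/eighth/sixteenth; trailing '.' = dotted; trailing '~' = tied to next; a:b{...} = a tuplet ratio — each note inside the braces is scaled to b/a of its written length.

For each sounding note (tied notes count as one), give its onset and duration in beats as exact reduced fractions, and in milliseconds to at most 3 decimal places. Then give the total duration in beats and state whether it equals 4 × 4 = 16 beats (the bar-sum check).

1) 0.0ms=0b +3529.412ms=4b
2) 3529.412ms=4b +1764.706ms=2b
3) 5294.118ms=6b +1764.706ms=2b
4) 7058.824ms=8b +882.353ms=1b
5) 7941.176ms=9b +882.353ms=1b
6) 8823.529ms=10b +441.176ms=1/2b
7) 9264.706ms=21/2b +441.176ms=1/2b
8) 9705.882ms=11b +441.176ms=1/2b
9) 10147.059ms=23/2b +441.176ms=1/2b
10) 10588.235ms=12b +2941.176ms=10/3b
11) 13529.412ms=46/3b +294.118ms=1/3b
12) 13823.529ms=47/3b +294.118ms=1/3b
Σ=16b of 16 (68bpm 4/4) — PASS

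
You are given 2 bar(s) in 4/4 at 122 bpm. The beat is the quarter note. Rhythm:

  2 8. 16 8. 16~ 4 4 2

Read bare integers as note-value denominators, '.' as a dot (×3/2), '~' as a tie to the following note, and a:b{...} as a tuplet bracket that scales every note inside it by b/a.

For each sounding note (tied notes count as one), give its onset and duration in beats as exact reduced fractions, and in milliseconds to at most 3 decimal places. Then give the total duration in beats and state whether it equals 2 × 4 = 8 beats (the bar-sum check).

1) 0.0ms=0b +983.607ms=2b
2) 983.607ms=2b +368.852ms=3/4b
3) 1352.459ms=11/4b +122.951ms=1/4b
4) 1475.41ms=3b +368.852ms=3/4b
5) 1844.262ms=15/4b +614.754ms=5/4b
6) 2459.016ms=5b +491.803ms=1b
7) 2950.82ms=6b +983.607ms=2b
Σ=8b of 8 (122bpm 4/4) — PASS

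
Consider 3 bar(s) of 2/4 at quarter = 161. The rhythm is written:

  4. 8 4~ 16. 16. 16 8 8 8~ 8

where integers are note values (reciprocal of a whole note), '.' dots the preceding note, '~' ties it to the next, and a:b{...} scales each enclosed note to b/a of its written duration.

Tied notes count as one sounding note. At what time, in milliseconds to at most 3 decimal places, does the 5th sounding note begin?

note 5 onset = 15/4b = 1397.516ms

1. 0.0ms @ 0 + 559.006ms (3/2)
2. 559.006ms @ 3/2 + 186.335ms (1/2)
3. 745.342ms @ 2 + 512.422ms (11/8)
4. 1257.764ms @ 27/8 + 139.752ms (3/8)
5. 1397.516ms @ 15/4 + 93.168ms (1/4)
6. 1490.683ms @ 4 + 186.335ms (1/2)
7. 1677.019ms @ 9/2 + 186.335ms (1/2)
8. 1863.354ms @ 5 + 372.671ms (1)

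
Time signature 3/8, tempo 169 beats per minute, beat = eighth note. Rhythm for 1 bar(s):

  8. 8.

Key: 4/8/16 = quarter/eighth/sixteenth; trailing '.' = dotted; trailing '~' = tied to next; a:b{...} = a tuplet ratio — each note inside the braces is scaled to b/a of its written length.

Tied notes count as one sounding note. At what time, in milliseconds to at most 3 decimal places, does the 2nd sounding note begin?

note 2 onset = 3/2b = 532.544ms

1. 0.0ms @ 0 + 532.544ms (3/2)
2. 532.544ms @ 3/2 + 532.544ms (3/2)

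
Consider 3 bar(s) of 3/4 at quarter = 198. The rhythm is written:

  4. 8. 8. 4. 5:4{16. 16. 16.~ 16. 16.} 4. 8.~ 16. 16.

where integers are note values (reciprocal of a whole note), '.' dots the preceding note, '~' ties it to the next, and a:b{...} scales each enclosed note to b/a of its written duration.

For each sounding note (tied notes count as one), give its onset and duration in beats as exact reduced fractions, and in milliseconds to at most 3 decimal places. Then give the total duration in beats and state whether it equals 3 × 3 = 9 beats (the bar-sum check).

1) 0.0ms=0b +454.545ms=3/2b
2) 454.545ms=3/2b +227.273ms=3/4b
3) 681.818ms=9/4b +227.273ms=3/4b
4) 909.091ms=3b +454.545ms=3/2b
5) 1363.636ms=9/2b +90.909ms=3/10b
6) 1454.545ms=24/5b +90.909ms=3/10b
7) 1545.455ms=51/10b +181.818ms=3/5b
8) 1727.273ms=57/10b +90.909ms=3/10b
9) 1818.182ms=6b +454.545ms=3/2b
10) 2272.727ms=15/2b +340.909ms=9/8b
11) 2613.636ms=69/8b +113.636ms=3/8b
Σ=9b of 9 (198bpm 3/4) — PASS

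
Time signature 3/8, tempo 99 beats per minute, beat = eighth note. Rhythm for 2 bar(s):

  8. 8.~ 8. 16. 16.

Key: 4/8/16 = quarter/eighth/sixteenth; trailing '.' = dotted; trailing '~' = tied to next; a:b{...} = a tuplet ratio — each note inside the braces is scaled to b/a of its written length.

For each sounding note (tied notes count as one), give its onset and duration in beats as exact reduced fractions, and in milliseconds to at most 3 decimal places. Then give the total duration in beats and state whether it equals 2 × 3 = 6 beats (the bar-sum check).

1) 0.0ms=0b +909.091ms=3/2b
2) 909.091ms=3/2b +1818.182ms=3b
3) 2727.273ms=9/2b +454.545ms=3/4b
4) 3181.818ms=21/4b +454.545ms=3/4b
Σ=6b of 6 (99bpm 3/8) — PASS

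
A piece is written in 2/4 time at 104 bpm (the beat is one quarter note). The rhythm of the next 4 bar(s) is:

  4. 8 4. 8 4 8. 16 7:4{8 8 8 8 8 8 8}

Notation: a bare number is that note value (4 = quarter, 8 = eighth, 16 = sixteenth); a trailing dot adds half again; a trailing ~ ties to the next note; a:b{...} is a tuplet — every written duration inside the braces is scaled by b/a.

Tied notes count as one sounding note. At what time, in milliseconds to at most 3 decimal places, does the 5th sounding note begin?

note 5 onset = 4b = 2307.692ms

1. 0.0ms @ 0 + 865.385ms (3/2)
2. 865.385ms @ 3/2 + 288.462ms (1/2)
3. 1153.846ms @ 2 + 865.385ms (3/2)
4. 2019.231ms @ 7/2 + 288.462ms (1/2)
5. 2307.692ms @ 4 + 576.923ms (1)
6. 2884.615ms @ 5 + 432.692ms (3/4)
7. 3317.308ms @ 23/4 + 144.231ms (1/4)
8. 3461.538ms @ 6 + 164.835ms (2/7)
9. 3626.374ms @ 44/7 + 164.835ms (2/7)
10. 3791.209ms @ 46/7 + 164.835ms (2/7)
11. 3956.044ms @ 48/7 + 164.835ms (2/7)
12. 4120.879ms @ 50/7 + 164.835ms (2/7)
13. 4285.714ms @ 52/7 + 164.835ms (2/7)
14. 4450.549ms @ 54/7 + 164.835ms (2/7)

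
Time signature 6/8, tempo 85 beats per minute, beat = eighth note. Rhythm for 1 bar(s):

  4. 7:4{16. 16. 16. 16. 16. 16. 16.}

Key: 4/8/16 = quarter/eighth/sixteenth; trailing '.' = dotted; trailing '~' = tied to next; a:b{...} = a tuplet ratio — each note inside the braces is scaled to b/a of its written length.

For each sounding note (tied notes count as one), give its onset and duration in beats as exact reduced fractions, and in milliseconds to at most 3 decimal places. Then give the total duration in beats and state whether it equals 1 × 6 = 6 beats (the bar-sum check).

1) 0.0ms=0b +2117.647ms=3b
2) 2117.647ms=3b +302.521ms=3/7b
3) 2420.168ms=24/7b +302.521ms=3/7b
4) 2722.689ms=27/7b +302.521ms=3/7b
5) 3025.21ms=30/7b +302.521ms=3/7b
6) 3327.731ms=33/7b +302.521ms=3/7b
7) 3630.252ms=36/7b +302.521ms=3/7b
8) 3932.773ms=39/7b +302.521ms=3/7b
Σ=6b of 6 (85bpm 6/8) — PASS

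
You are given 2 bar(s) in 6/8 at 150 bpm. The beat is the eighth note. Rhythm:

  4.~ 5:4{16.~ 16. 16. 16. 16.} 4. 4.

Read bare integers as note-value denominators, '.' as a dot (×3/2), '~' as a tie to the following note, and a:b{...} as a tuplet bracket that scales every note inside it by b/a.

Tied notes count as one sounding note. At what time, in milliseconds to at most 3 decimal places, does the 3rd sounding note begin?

1. 0.0ms @ 0 + 1680.0ms (21/5)
2. 1680.0ms @ 21/5 + 240.0ms (3/5)
3. 1920.0ms @ 24/5 + 240.0ms (3/5)
4. 2160.0ms @ 27/5 + 240.0ms (3/5)
5. 2400.0ms @ 6 + 1200.0ms (3)
6. 3600.0ms @ 9 + 1200.0ms (3)

note 3 onset = 24/5b = 1920.0ms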